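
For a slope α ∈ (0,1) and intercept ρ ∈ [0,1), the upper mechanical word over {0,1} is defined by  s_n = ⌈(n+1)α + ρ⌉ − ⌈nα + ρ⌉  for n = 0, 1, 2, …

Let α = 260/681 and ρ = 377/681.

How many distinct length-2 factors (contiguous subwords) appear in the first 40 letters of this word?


3

t_n = ⌈(n·260+377)/681⌉ for n = 0 … 40:
  n=0…9: ⌈377/681⌉=1 ⌈637/681⌉=1 ⌈897/681⌉=2 ⌈1157/681⌉=2 ⌈1417/681⌉=3 ⌈1677/681⌉=3 ⌈1937/681⌉=3 ⌈2197/681⌉=4 ⌈2457/681⌉=4 ⌈2717/681⌉=4
  n=10…19: ⌈2977/681⌉=5 ⌈3237/681⌉=5 ⌈3497/681⌉=6 ⌈3757/681⌉=6 ⌈4017/681⌉=6 ⌈4277/681⌉=7 ⌈4537/681⌉=7 ⌈4797/681⌉=8 ⌈5057/681⌉=8 ⌈5317/681⌉=8
  n=20…29: ⌈5577/681⌉=9 ⌈5837/681⌉=9 ⌈6097/681⌉=9 ⌈6357/681⌉=10 ⌈6617/681⌉=10 ⌈6877/681⌉=11 ⌈7137/681⌉=11 ⌈7397/681⌉=11 ⌈7657/681⌉=12 ⌈7917/681⌉=12
  n=30…39: ⌈8177/681⌉=13 ⌈8437/681⌉=13 ⌈8697/681⌉=13 ⌈8957/681⌉=14 ⌈9217/681⌉=14 ⌈9477/681⌉=14 ⌈9737/681⌉=15 ⌈9997/681⌉=15 ⌈10257/681⌉=16 ⌈10517/681⌉=16
  n=40: ⌈10777/681⌉=16
s_n = t_(n+1) − t_n for n = 0 … 39 gives
prefix = 0101001001010010100100101001010010010100
slide a length-2 window over [0..1] … [38..39] (39 windows); first occurrence of each distinct factor:
  [  0..  1] 01
  [  1..  2] 10
  [  4..  5] 00
  (the other 36 windows repeat one of these)
distinct factors: {00, 01, 10}
count = 3  (Sturmian bound for length 2 is 3)


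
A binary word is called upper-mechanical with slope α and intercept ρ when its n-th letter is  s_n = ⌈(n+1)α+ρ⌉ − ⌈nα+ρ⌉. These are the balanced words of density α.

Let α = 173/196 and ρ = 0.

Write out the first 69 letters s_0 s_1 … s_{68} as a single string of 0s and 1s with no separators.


n=0: ⌈(1·173)/196⌉ − ⌈(0·173)/196⌉ = ⌈173/196⌉ − ⌈0/196⌉ = 1 − 0 = 1
n=1: ⌈(2·173)/196⌉ − ⌈(1·173)/196⌉ = ⌈346/196⌉ − ⌈173/196⌉ = 2 − 1 = 1
n=2: ⌈(3·173)/196⌉ − ⌈(2·173)/196⌉ = ⌈519/196⌉ − ⌈346/196⌉ = 3 − 2 = 1
n=3: ⌈(4·173)/196⌉ − ⌈(3·173)/196⌉ = ⌈692/196⌉ − ⌈519/196⌉ = 4 − 3 = 1
n=4: ⌈(5·173)/196⌉ − ⌈(4·173)/196⌉ = ⌈865/196⌉ − ⌈692/196⌉ = 5 − 4 = 1
n=5: ⌈(6·173)/196⌉ − ⌈(5·173)/196⌉ = ⌈1038/196⌉ − ⌈865/196⌉ = 6 − 5 = 1
n=6: ⌈(7·173)/196⌉ − ⌈(6·173)/196⌉ = ⌈1211/196⌉ − ⌈1038/196⌉ = 7 − 6 = 1
n=7: ⌈(8·173)/196⌉ − ⌈(7·173)/196⌉ = ⌈1384/196⌉ − ⌈1211/196⌉ = 8 − 7 = 1
n=8: ⌈(9·173)/196⌉ − ⌈(8·173)/196⌉ = ⌈1557/196⌉ − ⌈1384/196⌉ = 8 − 8 = 0
n=9: ⌈(10·173)/196⌉ − ⌈(9·173)/196⌉ = ⌈1730/196⌉ − ⌈1557/196⌉ = 9 − 8 = 1
n=10: ⌈(11·173)/196⌉ − ⌈(10·173)/196⌉ = ⌈1903/196⌉ − ⌈1730/196⌉ = 10 − 9 = 1
n=11: ⌈(12·173)/196⌉ − ⌈(11·173)/196⌉ = ⌈2076/196⌉ − ⌈1903/196⌉ = 11 − 10 = 1
n=12: ⌈(13·173)/196⌉ − ⌈(12·173)/196⌉ = ⌈2249/196⌉ − ⌈2076/196⌉ = 12 − 11 = 1
n=13: ⌈(14·173)/196⌉ − ⌈(13·173)/196⌉ = ⌈2422/196⌉ − ⌈2249/196⌉ = 13 − 12 = 1
n=14: ⌈(15·173)/196⌉ − ⌈(14·173)/196⌉ = ⌈2595/196⌉ − ⌈2422/196⌉ = 14 − 13 = 1
n=15: ⌈(16·173)/196⌉ − ⌈(15·173)/196⌉ = ⌈2768/196⌉ − ⌈2595/196⌉ = 15 − 14 = 1
n=16: ⌈(17·173)/196⌉ − ⌈(16·173)/196⌉ = ⌈2941/196⌉ − ⌈2768/196⌉ = 16 − 15 = 1
n=17: ⌈(18·173)/196⌉ − ⌈(17·173)/196⌉ = ⌈3114/196⌉ − ⌈2941/196⌉ = 16 − 16 = 0
n=18: ⌈(19·173)/196⌉ − ⌈(18·173)/196⌉ = ⌈3287/196⌉ − ⌈3114/196⌉ = 17 − 16 = 1
n=19: ⌈(20·173)/196⌉ − ⌈(19·173)/196⌉ = ⌈3460/196⌉ − ⌈3287/196⌉ = 18 − 17 = 1
n=20: ⌈(21·173)/196⌉ − ⌈(20·173)/196⌉ = ⌈3633/196⌉ − ⌈3460/196⌉ = 19 − 18 = 1
n=21: ⌈(22·173)/196⌉ − ⌈(21·173)/196⌉ = ⌈3806/196⌉ − ⌈3633/196⌉ = 20 − 19 = 1
n=22: ⌈(23·173)/196⌉ − ⌈(22·173)/196⌉ = ⌈3979/196⌉ − ⌈3806/196⌉ = 21 − 20 = 1
n=23: ⌈(24·173)/196⌉ − ⌈(23·173)/196⌉ = ⌈4152/196⌉ − ⌈3979/196⌉ = 22 − 21 = 1
n=24: ⌈(25·173)/196⌉ − ⌈(24·173)/196⌉ = ⌈4325/196⌉ − ⌈4152/196⌉ = 23 − 22 = 1
n=25: ⌈(26·173)/196⌉ − ⌈(25·173)/196⌉ = ⌈4498/196⌉ − ⌈4325/196⌉ = 23 − 23 = 0
n=26: ⌈(27·173)/196⌉ − ⌈(26·173)/196⌉ = ⌈4671/196⌉ − ⌈4498/196⌉ = 24 − 23 = 1
n=27: ⌈(28·173)/196⌉ − ⌈(27·173)/196⌉ = ⌈4844/196⌉ − ⌈4671/196⌉ = 25 − 24 = 1
n=28: ⌈(29·173)/196⌉ − ⌈(28·173)/196⌉ = ⌈5017/196⌉ − ⌈4844/196⌉ = 26 − 25 = 1
n=29: ⌈(30·173)/196⌉ − ⌈(29·173)/196⌉ = ⌈5190/196⌉ − ⌈5017/196⌉ = 27 − 26 = 1
n=30: ⌈(31·173)/196⌉ − ⌈(30·173)/196⌉ = ⌈5363/196⌉ − ⌈5190/196⌉ = 28 − 27 = 1
n=31: ⌈(32·173)/196⌉ − ⌈(31·173)/196⌉ = ⌈5536/196⌉ − ⌈5363/196⌉ = 29 − 28 = 1
n=32: ⌈(33·173)/196⌉ − ⌈(32·173)/196⌉ = ⌈5709/196⌉ − ⌈5536/196⌉ = 30 − 29 = 1
n=33: ⌈(34·173)/196⌉ − ⌈(33·173)/196⌉ = ⌈5882/196⌉ − ⌈5709/196⌉ = 31 − 30 = 1
n=34: ⌈(35·173)/196⌉ − ⌈(34·173)/196⌉ = ⌈6055/196⌉ − ⌈5882/196⌉ = 31 − 31 = 0
n=35: ⌈(36·173)/196⌉ − ⌈(35·173)/196⌉ = ⌈6228/196⌉ − ⌈6055/196⌉ = 32 − 31 = 1
n=36: ⌈(37·173)/196⌉ − ⌈(36·173)/196⌉ = ⌈6401/196⌉ − ⌈6228/196⌉ = 33 − 32 = 1
n=37: ⌈(38·173)/196⌉ − ⌈(37·173)/196⌉ = ⌈6574/196⌉ − ⌈6401/196⌉ = 34 − 33 = 1
n=38: ⌈(39·173)/196⌉ − ⌈(38·173)/196⌉ = ⌈6747/196⌉ − ⌈6574/196⌉ = 35 − 34 = 1
n=39: ⌈(40·173)/196⌉ − ⌈(39·173)/196⌉ = ⌈6920/196⌉ − ⌈6747/196⌉ = 36 − 35 = 1
n=40: ⌈(41·173)/196⌉ − ⌈(40·173)/196⌉ = ⌈7093/196⌉ − ⌈6920/196⌉ = 37 − 36 = 1
n=41: ⌈(42·173)/196⌉ − ⌈(41·173)/196⌉ = ⌈7266/196⌉ − ⌈7093/196⌉ = 38 − 37 = 1
n=42: ⌈(43·173)/196⌉ − ⌈(42·173)/196⌉ = ⌈7439/196⌉ − ⌈7266/196⌉ = 38 − 38 = 0
n=43: ⌈(44·173)/196⌉ − ⌈(43·173)/196⌉ = ⌈7612/196⌉ − ⌈7439/196⌉ = 39 − 38 = 1
n=44: ⌈(45·173)/196⌉ − ⌈(44·173)/196⌉ = ⌈7785/196⌉ − ⌈7612/196⌉ = 40 − 39 = 1
n=45: ⌈(46·173)/196⌉ − ⌈(45·173)/196⌉ = ⌈7958/196⌉ − ⌈7785/196⌉ = 41 − 40 = 1
n=46: ⌈(47·173)/196⌉ − ⌈(46·173)/196⌉ = ⌈8131/196⌉ − ⌈7958/196⌉ = 42 − 41 = 1
n=47: ⌈(48·173)/196⌉ − ⌈(47·173)/196⌉ = ⌈8304/196⌉ − ⌈8131/196⌉ = 43 − 42 = 1
n=48: ⌈(49·173)/196⌉ − ⌈(48·173)/196⌉ = ⌈8477/196⌉ − ⌈8304/196⌉ = 44 − 43 = 1
n=49: ⌈(50·173)/196⌉ − ⌈(49·173)/196⌉ = ⌈8650/196⌉ − ⌈8477/196⌉ = 45 − 44 = 1
n=50: ⌈(51·173)/196⌉ − ⌈(50·173)/196⌉ = ⌈8823/196⌉ − ⌈8650/196⌉ = 46 − 45 = 1
n=51: ⌈(52·173)/196⌉ − ⌈(51·173)/196⌉ = ⌈8996/196⌉ − ⌈8823/196⌉ = 46 − 46 = 0
n=52: ⌈(53·173)/196⌉ − ⌈(52·173)/196⌉ = ⌈9169/196⌉ − ⌈8996/196⌉ = 47 − 46 = 1
n=53: ⌈(54·173)/196⌉ − ⌈(53·173)/196⌉ = ⌈9342/196⌉ − ⌈9169/196⌉ = 48 − 47 = 1
n=54: ⌈(55·173)/196⌉ − ⌈(54·173)/196⌉ = ⌈9515/196⌉ − ⌈9342/196⌉ = 49 − 48 = 1
n=55: ⌈(56·173)/196⌉ − ⌈(55·173)/196⌉ = ⌈9688/196⌉ − ⌈9515/196⌉ = 50 − 49 = 1
n=56: ⌈(57·173)/196⌉ − ⌈(56·173)/196⌉ = ⌈9861/196⌉ − ⌈9688/196⌉ = 51 − 50 = 1
n=57: ⌈(58·173)/196⌉ − ⌈(57·173)/196⌉ = ⌈10034/196⌉ − ⌈9861/196⌉ = 52 − 51 = 1
n=58: ⌈(59·173)/196⌉ − ⌈(58·173)/196⌉ = ⌈10207/196⌉ − ⌈10034/196⌉ = 53 − 52 = 1
n=59: ⌈(60·173)/196⌉ − ⌈(59·173)/196⌉ = ⌈10380/196⌉ − ⌈10207/196⌉ = 53 − 53 = 0
n=60: ⌈(61·173)/196⌉ − ⌈(60·173)/196⌉ = ⌈10553/196⌉ − ⌈10380/196⌉ = 54 − 53 = 1
n=61: ⌈(62·173)/196⌉ − ⌈(61·173)/196⌉ = ⌈10726/196⌉ − ⌈10553/196⌉ = 55 − 54 = 1
n=62: ⌈(63·173)/196⌉ − ⌈(62·173)/196⌉ = ⌈10899/196⌉ − ⌈10726/196⌉ = 56 − 55 = 1
n=63: ⌈(64·173)/196⌉ − ⌈(63·173)/196⌉ = ⌈11072/196⌉ − ⌈10899/196⌉ = 57 − 56 = 1
n=64: ⌈(65·173)/196⌉ − ⌈(64·173)/196⌉ = ⌈11245/196⌉ − ⌈11072/196⌉ = 58 − 57 = 1
n=65: ⌈(66·173)/196⌉ − ⌈(65·173)/196⌉ = ⌈11418/196⌉ − ⌈11245/196⌉ = 59 − 58 = 1
n=66: ⌈(67·173)/196⌉ − ⌈(66·173)/196⌉ = ⌈11591/196⌉ − ⌈11418/196⌉ = 60 − 59 = 1
n=67: ⌈(68·173)/196⌉ − ⌈(67·173)/196⌉ = ⌈11764/196⌉ − ⌈11591/196⌉ = 61 − 60 = 1
n=68: ⌈(69·173)/196⌉ − ⌈(68·173)/196⌉ = ⌈11937/196⌉ − ⌈11764/196⌉ = 61 − 61 = 0

111111110111111110111111101111111101111111011111111011111110111111110


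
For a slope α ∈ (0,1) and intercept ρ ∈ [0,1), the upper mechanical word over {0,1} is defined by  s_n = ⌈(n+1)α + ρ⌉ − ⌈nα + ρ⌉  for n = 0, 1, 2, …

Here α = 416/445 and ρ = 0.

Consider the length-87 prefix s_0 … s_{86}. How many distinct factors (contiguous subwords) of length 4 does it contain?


5

t_n = ⌈(n·416)/445⌉ for n = 0 … 87:
  n=0…9: ⌈0/445⌉=0 ⌈416/445⌉=1 ⌈832/445⌉=2 ⌈1248/445⌉=3 ⌈1664/445⌉=4 ⌈2080/445⌉=5 ⌈2496/445⌉=6 ⌈2912/445⌉=7 ⌈3328/445⌉=8 ⌈3744/445⌉=9
  n=10…19: ⌈4160/445⌉=10 ⌈4576/445⌉=11 ⌈4992/445⌉=12 ⌈5408/445⌉=13 ⌈5824/445⌉=14 ⌈6240/445⌉=15 ⌈6656/445⌉=15 ⌈7072/445⌉=16 ⌈7488/445⌉=17 ⌈7904/445⌉=18
  n=20…29: ⌈8320/445⌉=19 ⌈8736/445⌉=20 ⌈9152/445⌉=21 ⌈9568/445⌉=22 ⌈9984/445⌉=23 ⌈10400/445⌉=24 ⌈10816/445⌉=25 ⌈11232/445⌉=26 ⌈11648/445⌉=27 ⌈12064/445⌉=28
  n=30…39: ⌈12480/445⌉=29 ⌈12896/445⌉=29 ⌈13312/445⌉=30 ⌈13728/445⌉=31 ⌈14144/445⌉=32 ⌈14560/445⌉=33 ⌈14976/445⌉=34 ⌈15392/445⌉=35 ⌈15808/445⌉=36 ⌈16224/445⌉=37
  n=40…49: ⌈16640/445⌉=38 ⌈17056/445⌉=39 ⌈17472/445⌉=40 ⌈17888/445⌉=41 ⌈18304/445⌉=42 ⌈18720/445⌉=43 ⌈19136/445⌉=44 ⌈19552/445⌉=44 ⌈19968/445⌉=45 ⌈20384/445⌉=46
  n=50…59: ⌈20800/445⌉=47 ⌈21216/445⌉=48 ⌈21632/445⌉=49 ⌈22048/445⌉=50 ⌈22464/445⌉=51 ⌈22880/445⌉=52 ⌈23296/445⌉=53 ⌈23712/445⌉=54 ⌈24128/445⌉=55 ⌈24544/445⌉=56
  n=60…69: ⌈24960/445⌉=57 ⌈25376/445⌉=58 ⌈25792/445⌉=58 ⌈26208/445⌉=59 ⌈26624/445⌉=60 ⌈27040/445⌉=61 ⌈27456/445⌉=62 ⌈27872/445⌉=63 ⌈28288/445⌉=64 ⌈28704/445⌉=65
  n=70…79: ⌈29120/445⌉=66 ⌈29536/445⌉=67 ⌈29952/445⌉=68 ⌈30368/445⌉=69 ⌈30784/445⌉=70 ⌈31200/445⌉=71 ⌈31616/445⌉=72 ⌈32032/445⌉=72 ⌈32448/445⌉=73 ⌈32864/445⌉=74
  n=80…87: ⌈33280/445⌉=75 ⌈33696/445⌉=76 ⌈34112/445⌉=77 ⌈34528/445⌉=78 ⌈34944/445⌉=79 ⌈35360/445⌉=80 ⌈35776/445⌉=81 ⌈36192/445⌉=82
s_n = t_(n+1) − t_n for n = 0 … 86 gives
prefix = 111111111111111011111111111111011111111111111101111111111111101111111111111101111111111
slide a length-4 window over [0..3] … [83..86] (84 windows); first occurrence of each distinct factor:
  [  0..  3] 1111
  [ 12.. 15] 1110
  [ 13.. 16] 1101
  [ 14.. 17] 1011
  [ 15.. 18] 0111
  (the other 79 windows repeat one of these)
distinct factors: {0111, 1011, 1101, 1110, 1111}
count = 5  (Sturmian bound for length 4 is 5)


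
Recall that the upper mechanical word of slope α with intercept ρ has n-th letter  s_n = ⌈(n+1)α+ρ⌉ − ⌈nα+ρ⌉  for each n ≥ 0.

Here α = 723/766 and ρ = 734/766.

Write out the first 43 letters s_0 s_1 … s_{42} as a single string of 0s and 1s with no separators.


n=0: ⌈(1·723+734)/766⌉ − ⌈(0·723+734)/766⌉ = ⌈1457/766⌉ − ⌈734/766⌉ = 2 − 1 = 1
n=1: ⌈(2·723+734)/766⌉ − ⌈(1·723+734)/766⌉ = ⌈2180/766⌉ − ⌈1457/766⌉ = 3 − 2 = 1
n=2: ⌈(3·723+734)/766⌉ − ⌈(2·723+734)/766⌉ = ⌈2903/766⌉ − ⌈2180/766⌉ = 4 − 3 = 1
n=3: ⌈(4·723+734)/766⌉ − ⌈(3·723+734)/766⌉ = ⌈3626/766⌉ − ⌈2903/766⌉ = 5 − 4 = 1
n=4: ⌈(5·723+734)/766⌉ − ⌈(4·723+734)/766⌉ = ⌈4349/766⌉ − ⌈3626/766⌉ = 6 − 5 = 1
n=5: ⌈(6·723+734)/766⌉ − ⌈(5·723+734)/766⌉ = ⌈5072/766⌉ − ⌈4349/766⌉ = 7 − 6 = 1
n=6: ⌈(7·723+734)/766⌉ − ⌈(6·723+734)/766⌉ = ⌈5795/766⌉ − ⌈5072/766⌉ = 8 − 7 = 1
n=7: ⌈(8·723+734)/766⌉ − ⌈(7·723+734)/766⌉ = ⌈6518/766⌉ − ⌈5795/766⌉ = 9 − 8 = 1
n=8: ⌈(9·723+734)/766⌉ − ⌈(8·723+734)/766⌉ = ⌈7241/766⌉ − ⌈6518/766⌉ = 10 − 9 = 1
n=9: ⌈(10·723+734)/766⌉ − ⌈(9·723+734)/766⌉ = ⌈7964/766⌉ − ⌈7241/766⌉ = 11 − 10 = 1
n=10: ⌈(11·723+734)/766⌉ − ⌈(10·723+734)/766⌉ = ⌈8687/766⌉ − ⌈7964/766⌉ = 12 − 11 = 1
n=11: ⌈(12·723+734)/766⌉ − ⌈(11·723+734)/766⌉ = ⌈9410/766⌉ − ⌈8687/766⌉ = 13 − 12 = 1
n=12: ⌈(13·723+734)/766⌉ − ⌈(12·723+734)/766⌉ = ⌈10133/766⌉ − ⌈9410/766⌉ = 14 − 13 = 1
n=13: ⌈(14·723+734)/766⌉ − ⌈(13·723+734)/766⌉ = ⌈10856/766⌉ − ⌈10133/766⌉ = 15 − 14 = 1
n=14: ⌈(15·723+734)/766⌉ − ⌈(14·723+734)/766⌉ = ⌈11579/766⌉ − ⌈10856/766⌉ = 16 − 15 = 1
n=15: ⌈(16·723+734)/766⌉ − ⌈(15·723+734)/766⌉ = ⌈12302/766⌉ − ⌈11579/766⌉ = 17 − 16 = 1
n=16: ⌈(17·723+734)/766⌉ − ⌈(16·723+734)/766⌉ = ⌈13025/766⌉ − ⌈12302/766⌉ = 18 − 17 = 1
n=17: ⌈(18·723+734)/766⌉ − ⌈(17·723+734)/766⌉ = ⌈13748/766⌉ − ⌈13025/766⌉ = 18 − 18 = 0
n=18: ⌈(19·723+734)/766⌉ − ⌈(18·723+734)/766⌉ = ⌈14471/766⌉ − ⌈13748/766⌉ = 19 − 18 = 1
n=19: ⌈(20·723+734)/766⌉ − ⌈(19·723+734)/766⌉ = ⌈15194/766⌉ − ⌈14471/766⌉ = 20 − 19 = 1
n=20: ⌈(21·723+734)/766⌉ − ⌈(20·723+734)/766⌉ = ⌈15917/766⌉ − ⌈15194/766⌉ = 21 − 20 = 1
n=21: ⌈(22·723+734)/766⌉ − ⌈(21·723+734)/766⌉ = ⌈16640/766⌉ − ⌈15917/766⌉ = 22 − 21 = 1
n=22: ⌈(23·723+734)/766⌉ − ⌈(22·723+734)/766⌉ = ⌈17363/766⌉ − ⌈16640/766⌉ = 23 − 22 = 1
n=23: ⌈(24·723+734)/766⌉ − ⌈(23·723+734)/766⌉ = ⌈18086/766⌉ − ⌈17363/766⌉ = 24 − 23 = 1
n=24: ⌈(25·723+734)/766⌉ − ⌈(24·723+734)/766⌉ = ⌈18809/766⌉ − ⌈18086/766⌉ = 25 − 24 = 1
n=25: ⌈(26·723+734)/766⌉ − ⌈(25·723+734)/766⌉ = ⌈19532/766⌉ − ⌈18809/766⌉ = 26 − 25 = 1
n=26: ⌈(27·723+734)/766⌉ − ⌈(26·723+734)/766⌉ = ⌈20255/766⌉ − ⌈19532/766⌉ = 27 − 26 = 1
n=27: ⌈(28·723+734)/766⌉ − ⌈(27·723+734)/766⌉ = ⌈20978/766⌉ − ⌈20255/766⌉ = 28 − 27 = 1
n=28: ⌈(29·723+734)/766⌉ − ⌈(28·723+734)/766⌉ = ⌈21701/766⌉ − ⌈20978/766⌉ = 29 − 28 = 1
n=29: ⌈(30·723+734)/766⌉ − ⌈(29·723+734)/766⌉ = ⌈22424/766⌉ − ⌈21701/766⌉ = 30 − 29 = 1
n=30: ⌈(31·723+734)/766⌉ − ⌈(30·723+734)/766⌉ = ⌈23147/766⌉ − ⌈22424/766⌉ = 31 − 30 = 1
n=31: ⌈(32·723+734)/766⌉ − ⌈(31·723+734)/766⌉ = ⌈23870/766⌉ − ⌈23147/766⌉ = 32 − 31 = 1
n=32: ⌈(33·723+734)/766⌉ − ⌈(32·723+734)/766⌉ = ⌈24593/766⌉ − ⌈23870/766⌉ = 33 − 32 = 1
n=33: ⌈(34·723+734)/766⌉ − ⌈(33·723+734)/766⌉ = ⌈25316/766⌉ − ⌈24593/766⌉ = 34 − 33 = 1
n=34: ⌈(35·723+734)/766⌉ − ⌈(34·723+734)/766⌉ = ⌈26039/766⌉ − ⌈25316/766⌉ = 34 − 34 = 0
n=35: ⌈(36·723+734)/766⌉ − ⌈(35·723+734)/766⌉ = ⌈26762/766⌉ − ⌈26039/766⌉ = 35 − 34 = 1
n=36: ⌈(37·723+734)/766⌉ − ⌈(36·723+734)/766⌉ = ⌈27485/766⌉ − ⌈26762/766⌉ = 36 − 35 = 1
n=37: ⌈(38·723+734)/766⌉ − ⌈(37·723+734)/766⌉ = ⌈28208/766⌉ − ⌈27485/766⌉ = 37 − 36 = 1
n=38: ⌈(39·723+734)/766⌉ − ⌈(38·723+734)/766⌉ = ⌈28931/766⌉ − ⌈28208/766⌉ = 38 − 37 = 1
n=39: ⌈(40·723+734)/766⌉ − ⌈(39·723+734)/766⌉ = ⌈29654/766⌉ − ⌈28931/766⌉ = 39 − 38 = 1
n=40: ⌈(41·723+734)/766⌉ − ⌈(40·723+734)/766⌉ = ⌈30377/766⌉ − ⌈29654/766⌉ = 40 − 39 = 1
n=41: ⌈(42·723+734)/766⌉ − ⌈(41·723+734)/766⌉ = ⌈31100/766⌉ − ⌈30377/766⌉ = 41 − 40 = 1
n=42: ⌈(43·723+734)/766⌉ − ⌈(42·723+734)/766⌉ = ⌈31823/766⌉ − ⌈31100/766⌉ = 42 − 41 = 1

1111111111111111101111111111111111011111111


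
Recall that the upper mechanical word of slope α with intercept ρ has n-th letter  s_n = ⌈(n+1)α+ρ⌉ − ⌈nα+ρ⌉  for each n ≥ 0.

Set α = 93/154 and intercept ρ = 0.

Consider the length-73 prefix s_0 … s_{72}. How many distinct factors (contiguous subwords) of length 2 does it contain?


3

t_n = ⌈(n·93)/154⌉ for n = 0 … 73:
  n=0…9: ⌈0/154⌉=0 ⌈93/154⌉=1 ⌈186/154⌉=2 ⌈279/154⌉=2 ⌈372/154⌉=3 ⌈465/154⌉=4 ⌈558/154⌉=4 ⌈651/154⌉=5 ⌈744/154⌉=5 ⌈837/154⌉=6
  n=10…19: ⌈930/154⌉=7 ⌈1023/154⌉=7 ⌈1116/154⌉=8 ⌈1209/154⌉=8 ⌈1302/154⌉=9 ⌈1395/154⌉=10 ⌈1488/154⌉=10 ⌈1581/154⌉=11 ⌈1674/154⌉=11 ⌈1767/154⌉=12
  n=20…29: ⌈1860/154⌉=13 ⌈1953/154⌉=13 ⌈2046/154⌉=14 ⌈2139/154⌉=14 ⌈2232/154⌉=15 ⌈2325/154⌉=16 ⌈2418/154⌉=16 ⌈2511/154⌉=17 ⌈2604/154⌉=17 ⌈2697/154⌉=18
  n=30…39: ⌈2790/154⌉=19 ⌈2883/154⌉=19 ⌈2976/154⌉=20 ⌈3069/154⌉=20 ⌈3162/154⌉=21 ⌈3255/154⌉=22 ⌈3348/154⌉=22 ⌈3441/154⌉=23 ⌈3534/154⌉=23 ⌈3627/154⌉=24
  n=40…49: ⌈3720/154⌉=25 ⌈3813/154⌉=25 ⌈3906/154⌉=26 ⌈3999/154⌉=26 ⌈4092/154⌉=27 ⌈4185/154⌉=28 ⌈4278/154⌉=28 ⌈4371/154⌉=29 ⌈4464/154⌉=29 ⌈4557/154⌉=30
  n=50…59: ⌈4650/154⌉=31 ⌈4743/154⌉=31 ⌈4836/154⌉=32 ⌈4929/154⌉=33 ⌈5022/154⌉=33 ⌈5115/154⌉=34 ⌈5208/154⌉=34 ⌈5301/154⌉=35 ⌈5394/154⌉=36 ⌈5487/154⌉=36
  n=60…69: ⌈5580/154⌉=37 ⌈5673/154⌉=37 ⌈5766/154⌉=38 ⌈5859/154⌉=39 ⌈5952/154⌉=39 ⌈6045/154⌉=40 ⌈6138/154⌉=40 ⌈6231/154⌉=41 ⌈6324/154⌉=42 ⌈6417/154⌉=42
  n=70…73: ⌈6510/154⌉=43 ⌈6603/154⌉=43 ⌈6696/154⌉=44 ⌈6789/154⌉=45
s_n = t_(n+1) − t_n for n = 0 … 72 gives
prefix = 1101101011010110101101011010110101101011010110101101101011010110101101011
slide a length-2 window over [0..1] … [71..72] (72 windows); first occurrence of each distinct factor:
  [  0..  1] 11
  [  1..  2] 10
  [  2..  3] 01
  (the other 69 windows repeat one of these)
distinct factors: {01, 10, 11}
count = 3  (Sturmian bound for length 2 is 3)


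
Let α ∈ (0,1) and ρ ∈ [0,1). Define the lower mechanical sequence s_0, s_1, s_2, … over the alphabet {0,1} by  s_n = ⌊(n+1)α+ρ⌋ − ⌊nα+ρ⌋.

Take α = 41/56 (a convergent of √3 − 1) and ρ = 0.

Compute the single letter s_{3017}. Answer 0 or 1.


1

(n+1)α + ρ = (3018·41) / 56 = 123738/56
nα + ρ     = (3017·41) / 56 = 123697/56
⌊123738/56⌋ = 2209,  ⌊123697/56⌋ = 2208
s_{3017} = 2209 − 2208 = 1


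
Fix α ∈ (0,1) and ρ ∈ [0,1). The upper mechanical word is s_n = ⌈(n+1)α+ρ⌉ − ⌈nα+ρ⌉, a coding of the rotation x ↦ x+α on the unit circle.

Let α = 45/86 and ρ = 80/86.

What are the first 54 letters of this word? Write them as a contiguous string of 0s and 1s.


101101010101010101010101101010101010101010101011010101

n=0: ⌈(1·45+80)/86⌉ − ⌈(0·45+80)/86⌉ = ⌈125/86⌉ − ⌈80/86⌉ = 2 − 1 = 1
n=1: ⌈(2·45+80)/86⌉ − ⌈(1·45+80)/86⌉ = ⌈170/86⌉ − ⌈125/86⌉ = 2 − 2 = 0
n=2: ⌈(3·45+80)/86⌉ − ⌈(2·45+80)/86⌉ = ⌈215/86⌉ − ⌈170/86⌉ = 3 − 2 = 1
n=3: ⌈(4·45+80)/86⌉ − ⌈(3·45+80)/86⌉ = ⌈260/86⌉ − ⌈215/86⌉ = 4 − 3 = 1
n=4: ⌈(5·45+80)/86⌉ − ⌈(4·45+80)/86⌉ = ⌈305/86⌉ − ⌈260/86⌉ = 4 − 4 = 0
n=5: ⌈(6·45+80)/86⌉ − ⌈(5·45+80)/86⌉ = ⌈350/86⌉ − ⌈305/86⌉ = 5 − 4 = 1
n=6: ⌈(7·45+80)/86⌉ − ⌈(6·45+80)/86⌉ = ⌈395/86⌉ − ⌈350/86⌉ = 5 − 5 = 0
n=7: ⌈(8·45+80)/86⌉ − ⌈(7·45+80)/86⌉ = ⌈440/86⌉ − ⌈395/86⌉ = 6 − 5 = 1
n=8: ⌈(9·45+80)/86⌉ − ⌈(8·45+80)/86⌉ = ⌈485/86⌉ − ⌈440/86⌉ = 6 − 6 = 0
n=9: ⌈(10·45+80)/86⌉ − ⌈(9·45+80)/86⌉ = ⌈530/86⌉ − ⌈485/86⌉ = 7 − 6 = 1
n=10: ⌈(11·45+80)/86⌉ − ⌈(10·45+80)/86⌉ = ⌈575/86⌉ − ⌈530/86⌉ = 7 − 7 = 0
n=11: ⌈(12·45+80)/86⌉ − ⌈(11·45+80)/86⌉ = ⌈620/86⌉ − ⌈575/86⌉ = 8 − 7 = 1
n=12: ⌈(13·45+80)/86⌉ − ⌈(12·45+80)/86⌉ = ⌈665/86⌉ − ⌈620/86⌉ = 8 − 8 = 0
n=13: ⌈(14·45+80)/86⌉ − ⌈(13·45+80)/86⌉ = ⌈710/86⌉ − ⌈665/86⌉ = 9 − 8 = 1
n=14: ⌈(15·45+80)/86⌉ − ⌈(14·45+80)/86⌉ = ⌈755/86⌉ − ⌈710/86⌉ = 9 − 9 = 0
n=15: ⌈(16·45+80)/86⌉ − ⌈(15·45+80)/86⌉ = ⌈800/86⌉ − ⌈755/86⌉ = 10 − 9 = 1
n=16: ⌈(17·45+80)/86⌉ − ⌈(16·45+80)/86⌉ = ⌈845/86⌉ − ⌈800/86⌉ = 10 − 10 = 0
n=17: ⌈(18·45+80)/86⌉ − ⌈(17·45+80)/86⌉ = ⌈890/86⌉ − ⌈845/86⌉ = 11 − 10 = 1
n=18: ⌈(19·45+80)/86⌉ − ⌈(18·45+80)/86⌉ = ⌈935/86⌉ − ⌈890/86⌉ = 11 − 11 = 0
n=19: ⌈(20·45+80)/86⌉ − ⌈(19·45+80)/86⌉ = ⌈980/86⌉ − ⌈935/86⌉ = 12 − 11 = 1
n=20: ⌈(21·45+80)/86⌉ − ⌈(20·45+80)/86⌉ = ⌈1025/86⌉ − ⌈980/86⌉ = 12 − 12 = 0
n=21: ⌈(22·45+80)/86⌉ − ⌈(21·45+80)/86⌉ = ⌈1070/86⌉ − ⌈1025/86⌉ = 13 − 12 = 1
n=22: ⌈(23·45+80)/86⌉ − ⌈(22·45+80)/86⌉ = ⌈1115/86⌉ − ⌈1070/86⌉ = 13 − 13 = 0
n=23: ⌈(24·45+80)/86⌉ − ⌈(23·45+80)/86⌉ = ⌈1160/86⌉ − ⌈1115/86⌉ = 14 − 13 = 1
n=24: ⌈(25·45+80)/86⌉ − ⌈(24·45+80)/86⌉ = ⌈1205/86⌉ − ⌈1160/86⌉ = 15 − 14 = 1
n=25: ⌈(26·45+80)/86⌉ − ⌈(25·45+80)/86⌉ = ⌈1250/86⌉ − ⌈1205/86⌉ = 15 − 15 = 0
n=26: ⌈(27·45+80)/86⌉ − ⌈(26·45+80)/86⌉ = ⌈1295/86⌉ − ⌈1250/86⌉ = 16 − 15 = 1
n=27: ⌈(28·45+80)/86⌉ − ⌈(27·45+80)/86⌉ = ⌈1340/86⌉ − ⌈1295/86⌉ = 16 − 16 = 0
n=28: ⌈(29·45+80)/86⌉ − ⌈(28·45+80)/86⌉ = ⌈1385/86⌉ − ⌈1340/86⌉ = 17 − 16 = 1
n=29: ⌈(30·45+80)/86⌉ − ⌈(29·45+80)/86⌉ = ⌈1430/86⌉ − ⌈1385/86⌉ = 17 − 17 = 0
n=30: ⌈(31·45+80)/86⌉ − ⌈(30·45+80)/86⌉ = ⌈1475/86⌉ − ⌈1430/86⌉ = 18 − 17 = 1
n=31: ⌈(32·45+80)/86⌉ − ⌈(31·45+80)/86⌉ = ⌈1520/86⌉ − ⌈1475/86⌉ = 18 − 18 = 0
n=32: ⌈(33·45+80)/86⌉ − ⌈(32·45+80)/86⌉ = ⌈1565/86⌉ − ⌈1520/86⌉ = 19 − 18 = 1
n=33: ⌈(34·45+80)/86⌉ − ⌈(33·45+80)/86⌉ = ⌈1610/86⌉ − ⌈1565/86⌉ = 19 − 19 = 0
n=34: ⌈(35·45+80)/86⌉ − ⌈(34·45+80)/86⌉ = ⌈1655/86⌉ − ⌈1610/86⌉ = 20 − 19 = 1
n=35: ⌈(36·45+80)/86⌉ − ⌈(35·45+80)/86⌉ = ⌈1700/86⌉ − ⌈1655/86⌉ = 20 − 20 = 0
n=36: ⌈(37·45+80)/86⌉ − ⌈(36·45+80)/86⌉ = ⌈1745/86⌉ − ⌈1700/86⌉ = 21 − 20 = 1
n=37: ⌈(38·45+80)/86⌉ − ⌈(37·45+80)/86⌉ = ⌈1790/86⌉ − ⌈1745/86⌉ = 21 − 21 = 0
n=38: ⌈(39·45+80)/86⌉ − ⌈(38·45+80)/86⌉ = ⌈1835/86⌉ − ⌈1790/86⌉ = 22 − 21 = 1
n=39: ⌈(40·45+80)/86⌉ − ⌈(39·45+80)/86⌉ = ⌈1880/86⌉ − ⌈1835/86⌉ = 22 − 22 = 0
n=40: ⌈(41·45+80)/86⌉ − ⌈(40·45+80)/86⌉ = ⌈1925/86⌉ − ⌈1880/86⌉ = 23 − 22 = 1
n=41: ⌈(42·45+80)/86⌉ − ⌈(41·45+80)/86⌉ = ⌈1970/86⌉ − ⌈1925/86⌉ = 23 − 23 = 0
n=42: ⌈(43·45+80)/86⌉ − ⌈(42·45+80)/86⌉ = ⌈2015/86⌉ − ⌈1970/86⌉ = 24 − 23 = 1
n=43: ⌈(44·45+80)/86⌉ − ⌈(43·45+80)/86⌉ = ⌈2060/86⌉ − ⌈2015/86⌉ = 24 − 24 = 0
n=44: ⌈(45·45+80)/86⌉ − ⌈(44·45+80)/86⌉ = ⌈2105/86⌉ − ⌈2060/86⌉ = 25 − 24 = 1
n=45: ⌈(46·45+80)/86⌉ − ⌈(45·45+80)/86⌉ = ⌈2150/86⌉ − ⌈2105/86⌉ = 25 − 25 = 0
n=46: ⌈(47·45+80)/86⌉ − ⌈(46·45+80)/86⌉ = ⌈2195/86⌉ − ⌈2150/86⌉ = 26 − 25 = 1
n=47: ⌈(48·45+80)/86⌉ − ⌈(47·45+80)/86⌉ = ⌈2240/86⌉ − ⌈2195/86⌉ = 27 − 26 = 1
n=48: ⌈(49·45+80)/86⌉ − ⌈(48·45+80)/86⌉ = ⌈2285/86⌉ − ⌈2240/86⌉ = 27 − 27 = 0
n=49: ⌈(50·45+80)/86⌉ − ⌈(49·45+80)/86⌉ = ⌈2330/86⌉ − ⌈2285/86⌉ = 28 − 27 = 1
n=50: ⌈(51·45+80)/86⌉ − ⌈(50·45+80)/86⌉ = ⌈2375/86⌉ − ⌈2330/86⌉ = 28 − 28 = 0
n=51: ⌈(52·45+80)/86⌉ − ⌈(51·45+80)/86⌉ = ⌈2420/86⌉ − ⌈2375/86⌉ = 29 − 28 = 1
n=52: ⌈(53·45+80)/86⌉ − ⌈(52·45+80)/86⌉ = ⌈2465/86⌉ − ⌈2420/86⌉ = 29 − 29 = 0
n=53: ⌈(54·45+80)/86⌉ − ⌈(53·45+80)/86⌉ = ⌈2510/86⌉ − ⌈2465/86⌉ = 30 − 29 = 1


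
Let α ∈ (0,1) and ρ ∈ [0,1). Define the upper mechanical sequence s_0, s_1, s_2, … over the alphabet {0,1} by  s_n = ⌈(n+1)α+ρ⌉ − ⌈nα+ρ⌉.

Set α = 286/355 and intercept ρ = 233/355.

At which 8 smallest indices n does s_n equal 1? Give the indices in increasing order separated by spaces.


0 1 2 4 5 6 7 9

n=0: ⌈519/355⌉−⌈233/355⌉ = 2−1 = 1  ← one
n=1: ⌈805/355⌉−⌈519/355⌉ = 3−2 = 1  ← one
n=2: ⌈1091/355⌉−⌈805/355⌉ = 4−3 = 1  ← one
n=3: ⌈1377/355⌉−⌈1091/355⌉ = 4−4 = 0
n=4: ⌈1663/355⌉−⌈1377/355⌉ = 5−4 = 1  ← one
n=5: ⌈1949/355⌉−⌈1663/355⌉ = 6−5 = 1  ← one
n=6: ⌈2235/355⌉−⌈1949/355⌉ = 7−6 = 1  ← one
n=7: ⌈2521/355⌉−⌈2235/355⌉ = 8−7 = 1  ← one
n=8: ⌈2807/355⌉−⌈2521/355⌉ = 8−8 = 0
n=9: ⌈3093/355⌉−⌈2807/355⌉ = 9−8 = 1  ← one
positions of the first 8 ones: 0 1 2 4 5 6 7 9


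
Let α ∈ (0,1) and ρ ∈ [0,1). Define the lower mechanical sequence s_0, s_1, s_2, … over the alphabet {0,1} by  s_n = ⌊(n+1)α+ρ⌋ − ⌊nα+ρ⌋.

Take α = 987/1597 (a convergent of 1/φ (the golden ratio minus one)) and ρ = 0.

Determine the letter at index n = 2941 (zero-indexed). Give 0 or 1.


(n+1)α + ρ = (2942·987) / 1597 = 2903754/1597
nα + ρ     = (2941·987) / 1597 = 2902767/1597
⌊2903754/1597⌋ = 1818,  ⌊2902767/1597⌋ = 1817
s_{2941} = 1818 − 1817 = 1

1


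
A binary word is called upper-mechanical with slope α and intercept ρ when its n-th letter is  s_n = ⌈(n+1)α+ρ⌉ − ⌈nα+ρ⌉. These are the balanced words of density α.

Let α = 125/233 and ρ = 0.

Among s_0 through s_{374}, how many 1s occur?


#1s = Σ_{n=0}^{374} s_n = Σ_{n=0}^{374} (⌈(n+1)α+ρ⌉ − ⌈nα+ρ⌉)
the sum telescopes: every ⌈nα+ρ⌉ with 0 < n < 375 appears once with + and once with −, leaving ⌈375α+ρ⌉ − ⌈0·α+ρ⌉
375α + ρ = (375·125) / 233 = 46875/233
ρ = 0/233
⌈46875/233⌉ = 202,  ⌈0/233⌉ = 0
#1s = 202 − 0 = 202

202


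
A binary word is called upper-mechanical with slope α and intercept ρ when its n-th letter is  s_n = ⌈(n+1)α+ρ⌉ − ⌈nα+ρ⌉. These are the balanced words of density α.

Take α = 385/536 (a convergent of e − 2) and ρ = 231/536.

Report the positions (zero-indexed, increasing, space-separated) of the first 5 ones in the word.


n=0: ⌈616/536⌉−⌈231/536⌉ = 2−1 = 1  ← one
n=1: ⌈1001/536⌉−⌈616/536⌉ = 2−2 = 0
n=2: ⌈1386/536⌉−⌈1001/536⌉ = 3−2 = 1  ← one
n=3: ⌈1771/536⌉−⌈1386/536⌉ = 4−3 = 1  ← one
n=4: ⌈2156/536⌉−⌈1771/536⌉ = 5−4 = 1  ← one
n=5: ⌈2541/536⌉−⌈2156/536⌉ = 5−5 = 0
n=6: ⌈2926/536⌉−⌈2541/536⌉ = 6−5 = 1  ← one
positions of the first 5 ones: 0 2 3 4 6

0 2 3 4 6


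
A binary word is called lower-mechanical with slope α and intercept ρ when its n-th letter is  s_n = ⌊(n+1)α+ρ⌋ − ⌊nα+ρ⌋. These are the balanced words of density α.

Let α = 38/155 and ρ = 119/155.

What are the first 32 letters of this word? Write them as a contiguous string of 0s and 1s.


n=0: ⌊(1·38+119)/155⌋ − ⌊(0·38+119)/155⌋ = ⌊157/155⌋ − ⌊119/155⌋ = 1 − 0 = 1
n=1: ⌊(2·38+119)/155⌋ − ⌊(1·38+119)/155⌋ = ⌊195/155⌋ − ⌊157/155⌋ = 1 − 1 = 0
n=2: ⌊(3·38+119)/155⌋ − ⌊(2·38+119)/155⌋ = ⌊233/155⌋ − ⌊195/155⌋ = 1 − 1 = 0
n=3: ⌊(4·38+119)/155⌋ − ⌊(3·38+119)/155⌋ = ⌊271/155⌋ − ⌊233/155⌋ = 1 − 1 = 0
n=4: ⌊(5·38+119)/155⌋ − ⌊(4·38+119)/155⌋ = ⌊309/155⌋ − ⌊271/155⌋ = 1 − 1 = 0
n=5: ⌊(6·38+119)/155⌋ − ⌊(5·38+119)/155⌋ = ⌊347/155⌋ − ⌊309/155⌋ = 2 − 1 = 1
n=6: ⌊(7·38+119)/155⌋ − ⌊(6·38+119)/155⌋ = ⌊385/155⌋ − ⌊347/155⌋ = 2 − 2 = 0
n=7: ⌊(8·38+119)/155⌋ − ⌊(7·38+119)/155⌋ = ⌊423/155⌋ − ⌊385/155⌋ = 2 − 2 = 0
n=8: ⌊(9·38+119)/155⌋ − ⌊(8·38+119)/155⌋ = ⌊461/155⌋ − ⌊423/155⌋ = 2 − 2 = 0
n=9: ⌊(10·38+119)/155⌋ − ⌊(9·38+119)/155⌋ = ⌊499/155⌋ − ⌊461/155⌋ = 3 − 2 = 1
n=10: ⌊(11·38+119)/155⌋ − ⌊(10·38+119)/155⌋ = ⌊537/155⌋ − ⌊499/155⌋ = 3 − 3 = 0
n=11: ⌊(12·38+119)/155⌋ − ⌊(11·38+119)/155⌋ = ⌊575/155⌋ − ⌊537/155⌋ = 3 − 3 = 0
n=12: ⌊(13·38+119)/155⌋ − ⌊(12·38+119)/155⌋ = ⌊613/155⌋ − ⌊575/155⌋ = 3 − 3 = 0
n=13: ⌊(14·38+119)/155⌋ − ⌊(13·38+119)/155⌋ = ⌊651/155⌋ − ⌊613/155⌋ = 4 − 3 = 1
n=14: ⌊(15·38+119)/155⌋ − ⌊(14·38+119)/155⌋ = ⌊689/155⌋ − ⌊651/155⌋ = 4 − 4 = 0
n=15: ⌊(16·38+119)/155⌋ − ⌊(15·38+119)/155⌋ = ⌊727/155⌋ − ⌊689/155⌋ = 4 − 4 = 0
n=16: ⌊(17·38+119)/155⌋ − ⌊(16·38+119)/155⌋ = ⌊765/155⌋ − ⌊727/155⌋ = 4 − 4 = 0
n=17: ⌊(18·38+119)/155⌋ − ⌊(17·38+119)/155⌋ = ⌊803/155⌋ − ⌊765/155⌋ = 5 − 4 = 1
n=18: ⌊(19·38+119)/155⌋ − ⌊(18·38+119)/155⌋ = ⌊841/155⌋ − ⌊803/155⌋ = 5 − 5 = 0
n=19: ⌊(20·38+119)/155⌋ − ⌊(19·38+119)/155⌋ = ⌊879/155⌋ − ⌊841/155⌋ = 5 − 5 = 0
n=20: ⌊(21·38+119)/155⌋ − ⌊(20·38+119)/155⌋ = ⌊917/155⌋ − ⌊879/155⌋ = 5 − 5 = 0
n=21: ⌊(22·38+119)/155⌋ − ⌊(21·38+119)/155⌋ = ⌊955/155⌋ − ⌊917/155⌋ = 6 − 5 = 1
n=22: ⌊(23·38+119)/155⌋ − ⌊(22·38+119)/155⌋ = ⌊993/155⌋ − ⌊955/155⌋ = 6 − 6 = 0
n=23: ⌊(24·38+119)/155⌋ − ⌊(23·38+119)/155⌋ = ⌊1031/155⌋ − ⌊993/155⌋ = 6 − 6 = 0
n=24: ⌊(25·38+119)/155⌋ − ⌊(24·38+119)/155⌋ = ⌊1069/155⌋ − ⌊1031/155⌋ = 6 − 6 = 0
n=25: ⌊(26·38+119)/155⌋ − ⌊(25·38+119)/155⌋ = ⌊1107/155⌋ − ⌊1069/155⌋ = 7 − 6 = 1
n=26: ⌊(27·38+119)/155⌋ − ⌊(26·38+119)/155⌋ = ⌊1145/155⌋ − ⌊1107/155⌋ = 7 − 7 = 0
n=27: ⌊(28·38+119)/155⌋ − ⌊(27·38+119)/155⌋ = ⌊1183/155⌋ − ⌊1145/155⌋ = 7 − 7 = 0
n=28: ⌊(29·38+119)/155⌋ − ⌊(28·38+119)/155⌋ = ⌊1221/155⌋ − ⌊1183/155⌋ = 7 − 7 = 0
n=29: ⌊(30·38+119)/155⌋ − ⌊(29·38+119)/155⌋ = ⌊1259/155⌋ − ⌊1221/155⌋ = 8 − 7 = 1
n=30: ⌊(31·38+119)/155⌋ − ⌊(30·38+119)/155⌋ = ⌊1297/155⌋ − ⌊1259/155⌋ = 8 − 8 = 0
n=31: ⌊(32·38+119)/155⌋ − ⌊(31·38+119)/155⌋ = ⌊1335/155⌋ − ⌊1297/155⌋ = 8 − 8 = 0

10000100010001000100010001000100


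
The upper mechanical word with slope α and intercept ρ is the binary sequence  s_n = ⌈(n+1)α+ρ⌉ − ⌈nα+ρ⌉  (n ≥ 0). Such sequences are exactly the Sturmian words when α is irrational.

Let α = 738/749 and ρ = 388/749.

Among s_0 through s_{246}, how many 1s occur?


243

#1s = Σ_{n=0}^{246} s_n = Σ_{n=0}^{246} (⌈(n+1)α+ρ⌉ − ⌈nα+ρ⌉)
the sum telescopes: every ⌈nα+ρ⌉ with 0 < n < 247 appears once with + and once with −, leaving ⌈247α+ρ⌉ − ⌈0·α+ρ⌉
247α + ρ = (247·738 + 388) / 749 = 182674/749
ρ = 388/749
⌈182674/749⌉ = 244,  ⌈388/749⌉ = 1
#1s = 244 − 1 = 243


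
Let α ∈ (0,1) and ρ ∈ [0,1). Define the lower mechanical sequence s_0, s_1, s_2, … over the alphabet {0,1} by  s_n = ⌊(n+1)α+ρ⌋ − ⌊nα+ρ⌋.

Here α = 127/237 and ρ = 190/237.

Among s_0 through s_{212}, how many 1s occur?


114

#1s = Σ_{n=0}^{212} s_n = Σ_{n=0}^{212} (⌊(n+1)α+ρ⌋ − ⌊nα+ρ⌋)
the sum telescopes: every ⌊nα+ρ⌋ with 0 < n < 213 appears once with + and once with −, leaving ⌊213α+ρ⌋ − ⌊0·α+ρ⌋
213α + ρ = (213·127 + 190) / 237 = 27241/237
ρ = 190/237
⌊27241/237⌋ = 114,  ⌊190/237⌋ = 0
#1s = 114 − 0 = 114


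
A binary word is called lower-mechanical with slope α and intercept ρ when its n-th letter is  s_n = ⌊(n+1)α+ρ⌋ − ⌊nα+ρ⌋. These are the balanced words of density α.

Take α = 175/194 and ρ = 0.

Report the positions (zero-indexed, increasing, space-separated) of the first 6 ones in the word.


n=0: ⌊175/194⌋−⌊0/194⌋ = 0−0 = 0
n=1: ⌊350/194⌋−⌊175/194⌋ = 1−0 = 1  ← one
n=2: ⌊525/194⌋−⌊350/194⌋ = 2−1 = 1  ← one
n=3: ⌊700/194⌋−⌊525/194⌋ = 3−2 = 1  ← one
n=4: ⌊875/194⌋−⌊700/194⌋ = 4−3 = 1  ← one
n=5: ⌊1050/194⌋−⌊875/194⌋ = 5−4 = 1  ← one
n=6: ⌊1225/194⌋−⌊1050/194⌋ = 6−5 = 1  ← one
positions of the first 6 ones: 1 2 3 4 5 6

1 2 3 4 5 6


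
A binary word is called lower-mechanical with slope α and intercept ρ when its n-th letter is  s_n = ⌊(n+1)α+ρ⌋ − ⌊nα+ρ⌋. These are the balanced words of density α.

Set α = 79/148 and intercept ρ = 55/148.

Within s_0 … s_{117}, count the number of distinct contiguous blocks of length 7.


t_n = ⌊(n·79+55)/148⌋ for n = 0 … 118:
  n=0…9: ⌊55/148⌋=0 ⌊134/148⌋=0 ⌊213/148⌋=1 ⌊292/148⌋=1 ⌊371/148⌋=2 ⌊450/148⌋=3 ⌊529/148⌋=3 ⌊608/148⌋=4 ⌊687/148⌋=4 ⌊766/148⌋=5
  n=10…19: ⌊845/148⌋=5 ⌊924/148⌋=6 ⌊1003/148⌋=6 ⌊1082/148⌋=7 ⌊1161/148⌋=7 ⌊1240/148⌋=8 ⌊1319/148⌋=8 ⌊1398/148⌋=9 ⌊1477/148⌋=9 ⌊1556/148⌋=10
  n=20…29: ⌊1635/148⌋=11 ⌊1714/148⌋=11 ⌊1793/148⌋=12 ⌊1872/148⌋=12 ⌊1951/148⌋=13 ⌊2030/148⌋=13 ⌊2109/148⌋=14 ⌊2188/148⌋=14 ⌊2267/148⌋=15 ⌊2346/148⌋=15
  n=30…39: ⌊2425/148⌋=16 ⌊2504/148⌋=16 ⌊2583/148⌋=17 ⌊2662/148⌋=17 ⌊2741/148⌋=18 ⌊2820/148⌋=19 ⌊2899/148⌋=19 ⌊2978/148⌋=20 ⌊3057/148⌋=20 ⌊3136/148⌋=21
  n=40…49: ⌊3215/148⌋=21 ⌊3294/148⌋=22 ⌊3373/148⌋=22 ⌊3452/148⌋=23 ⌊3531/148⌋=23 ⌊3610/148⌋=24 ⌊3689/148⌋=24 ⌊3768/148⌋=25 ⌊3847/148⌋=25 ⌊3926/148⌋=26
  n=50…59: ⌊4005/148⌋=27 ⌊4084/148⌋=27 ⌊4163/148⌋=28 ⌊4242/148⌋=28 ⌊4321/148⌋=29 ⌊4400/148⌋=29 ⌊4479/148⌋=30 ⌊4558/148⌋=30 ⌊4637/148⌋=31 ⌊4716/148⌋=31
  n=60…69: ⌊4795/148⌋=32 ⌊4874/148⌋=32 ⌊4953/148⌋=33 ⌊5032/148⌋=34 ⌊5111/148⌋=34 ⌊5190/148⌋=35 ⌊5269/148⌋=35 ⌊5348/148⌋=36 ⌊5427/148⌋=36 ⌊5506/148⌋=37
  n=70…79: ⌊5585/148⌋=37 ⌊5664/148⌋=38 ⌊5743/148⌋=38 ⌊5822/148⌋=39 ⌊5901/148⌋=39 ⌊5980/148⌋=40 ⌊6059/148⌋=40 ⌊6138/148⌋=41 ⌊6217/148⌋=42 ⌊6296/148⌋=42
  n=80…89: ⌊6375/148⌋=43 ⌊6454/148⌋=43 ⌊6533/148⌋=44 ⌊6612/148⌋=44 ⌊6691/148⌋=45 ⌊6770/148⌋=45 ⌊6849/148⌋=46 ⌊6928/148⌋=46 ⌊7007/148⌋=47 ⌊7086/148⌋=47
  n=90…99: ⌊7165/148⌋=48 ⌊7244/148⌋=48 ⌊7323/148⌋=49 ⌊7402/148⌋=50 ⌊7481/148⌋=50 ⌊7560/148⌋=51 ⌊7639/148⌋=51 ⌊7718/148⌋=52 ⌊7797/148⌋=52 ⌊7876/148⌋=53
  n=100…109: ⌊7955/148⌋=53 ⌊8034/148⌋=54 ⌊8113/148⌋=54 ⌊8192/148⌋=55 ⌊8271/148⌋=55 ⌊8350/148⌋=56 ⌊8429/148⌋=56 ⌊8508/148⌋=57 ⌊8587/148⌋=58 ⌊8666/148⌋=58
  n=110…118: ⌊8745/148⌋=59 ⌊8824/148⌋=59 ⌊8903/148⌋=60 ⌊8982/148⌋=60 ⌊9061/148⌋=61 ⌊9140/148⌋=61 ⌊9219/148⌋=62 ⌊9298/148⌋=62 ⌊9377/148⌋=63
s_n = t_(n+1) − t_n for n = 0 … 117 gives
prefix = 0101101010101010101101010101010101101010101010101101010101010110101010101010110101010101010110101010101010110101010101
slide a length-7 window over [0..6] … [111..117] (112 windows); first occurrence of each distinct factor:
  [  0..  6] 0101101
  [  1..  7] 1011010
  [  2..  8] 0110101
  [  3..  9] 1101010
  [  4.. 10] 1010101
  [  5.. 11] 0101010
  [ 13.. 19] 0101011
  [ 14.. 20] 1010110
  (the other 104 windows repeat one of these)
distinct factors: {0101010, 0101011, 0101101, 0110101, 1010101, 1010110, 1011010, 1101010}
count = 8  (Sturmian bound for length 7 is 8)

8


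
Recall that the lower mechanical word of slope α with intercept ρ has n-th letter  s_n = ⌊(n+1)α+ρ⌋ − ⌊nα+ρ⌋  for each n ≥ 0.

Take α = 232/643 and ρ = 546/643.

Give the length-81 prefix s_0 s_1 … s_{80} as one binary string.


100101001001001001010010010010100100100101001001001001010010010010100100100100101

n=0: ⌊(1·232+546)/643⌋ − ⌊(0·232+546)/643⌋ = ⌊778/643⌋ − ⌊546/643⌋ = 1 − 0 = 1
n=1: ⌊(2·232+546)/643⌋ − ⌊(1·232+546)/643⌋ = ⌊1010/643⌋ − ⌊778/643⌋ = 1 − 1 = 0
n=2: ⌊(3·232+546)/643⌋ − ⌊(2·232+546)/643⌋ = ⌊1242/643⌋ − ⌊1010/643⌋ = 1 − 1 = 0
n=3: ⌊(4·232+546)/643⌋ − ⌊(3·232+546)/643⌋ = ⌊1474/643⌋ − ⌊1242/643⌋ = 2 − 1 = 1
n=4: ⌊(5·232+546)/643⌋ − ⌊(4·232+546)/643⌋ = ⌊1706/643⌋ − ⌊1474/643⌋ = 2 − 2 = 0
n=5: ⌊(6·232+546)/643⌋ − ⌊(5·232+546)/643⌋ = ⌊1938/643⌋ − ⌊1706/643⌋ = 3 − 2 = 1
n=6: ⌊(7·232+546)/643⌋ − ⌊(6·232+546)/643⌋ = ⌊2170/643⌋ − ⌊1938/643⌋ = 3 − 3 = 0
n=7: ⌊(8·232+546)/643⌋ − ⌊(7·232+546)/643⌋ = ⌊2402/643⌋ − ⌊2170/643⌋ = 3 − 3 = 0
n=8: ⌊(9·232+546)/643⌋ − ⌊(8·232+546)/643⌋ = ⌊2634/643⌋ − ⌊2402/643⌋ = 4 − 3 = 1
n=9: ⌊(10·232+546)/643⌋ − ⌊(9·232+546)/643⌋ = ⌊2866/643⌋ − ⌊2634/643⌋ = 4 − 4 = 0
n=10: ⌊(11·232+546)/643⌋ − ⌊(10·232+546)/643⌋ = ⌊3098/643⌋ − ⌊2866/643⌋ = 4 − 4 = 0
n=11: ⌊(12·232+546)/643⌋ − ⌊(11·232+546)/643⌋ = ⌊3330/643⌋ − ⌊3098/643⌋ = 5 − 4 = 1
n=12: ⌊(13·232+546)/643⌋ − ⌊(12·232+546)/643⌋ = ⌊3562/643⌋ − ⌊3330/643⌋ = 5 − 5 = 0
n=13: ⌊(14·232+546)/643⌋ − ⌊(13·232+546)/643⌋ = ⌊3794/643⌋ − ⌊3562/643⌋ = 5 − 5 = 0
n=14: ⌊(15·232+546)/643⌋ − ⌊(14·232+546)/643⌋ = ⌊4026/643⌋ − ⌊3794/643⌋ = 6 − 5 = 1
n=15: ⌊(16·232+546)/643⌋ − ⌊(15·232+546)/643⌋ = ⌊4258/643⌋ − ⌊4026/643⌋ = 6 − 6 = 0
n=16: ⌊(17·232+546)/643⌋ − ⌊(16·232+546)/643⌋ = ⌊4490/643⌋ − ⌊4258/643⌋ = 6 − 6 = 0
n=17: ⌊(18·232+546)/643⌋ − ⌊(17·232+546)/643⌋ = ⌊4722/643⌋ − ⌊4490/643⌋ = 7 − 6 = 1
n=18: ⌊(19·232+546)/643⌋ − ⌊(18·232+546)/643⌋ = ⌊4954/643⌋ − ⌊4722/643⌋ = 7 − 7 = 0
n=19: ⌊(20·232+546)/643⌋ − ⌊(19·232+546)/643⌋ = ⌊5186/643⌋ − ⌊4954/643⌋ = 8 − 7 = 1
n=20: ⌊(21·232+546)/643⌋ − ⌊(20·232+546)/643⌋ = ⌊5418/643⌋ − ⌊5186/643⌋ = 8 − 8 = 0
n=21: ⌊(22·232+546)/643⌋ − ⌊(21·232+546)/643⌋ = ⌊5650/643⌋ − ⌊5418/643⌋ = 8 − 8 = 0
n=22: ⌊(23·232+546)/643⌋ − ⌊(22·232+546)/643⌋ = ⌊5882/643⌋ − ⌊5650/643⌋ = 9 − 8 = 1
n=23: ⌊(24·232+546)/643⌋ − ⌊(23·232+546)/643⌋ = ⌊6114/643⌋ − ⌊5882/643⌋ = 9 − 9 = 0
n=24: ⌊(25·232+546)/643⌋ − ⌊(24·232+546)/643⌋ = ⌊6346/643⌋ − ⌊6114/643⌋ = 9 − 9 = 0
n=25: ⌊(26·232+546)/643⌋ − ⌊(25·232+546)/643⌋ = ⌊6578/643⌋ − ⌊6346/643⌋ = 10 − 9 = 1
n=26: ⌊(27·232+546)/643⌋ − ⌊(26·232+546)/643⌋ = ⌊6810/643⌋ − ⌊6578/643⌋ = 10 − 10 = 0
n=27: ⌊(28·232+546)/643⌋ − ⌊(27·232+546)/643⌋ = ⌊7042/643⌋ − ⌊6810/643⌋ = 10 − 10 = 0
n=28: ⌊(29·232+546)/643⌋ − ⌊(28·232+546)/643⌋ = ⌊7274/643⌋ − ⌊7042/643⌋ = 11 − 10 = 1
n=29: ⌊(30·232+546)/643⌋ − ⌊(29·232+546)/643⌋ = ⌊7506/643⌋ − ⌊7274/643⌋ = 11 − 11 = 0
n=30: ⌊(31·232+546)/643⌋ − ⌊(30·232+546)/643⌋ = ⌊7738/643⌋ − ⌊7506/643⌋ = 12 − 11 = 1
n=31: ⌊(32·232+546)/643⌋ − ⌊(31·232+546)/643⌋ = ⌊7970/643⌋ − ⌊7738/643⌋ = 12 − 12 = 0
n=32: ⌊(33·232+546)/643⌋ − ⌊(32·232+546)/643⌋ = ⌊8202/643⌋ − ⌊7970/643⌋ = 12 − 12 = 0
n=33: ⌊(34·232+546)/643⌋ − ⌊(33·232+546)/643⌋ = ⌊8434/643⌋ − ⌊8202/643⌋ = 13 − 12 = 1
n=34: ⌊(35·232+546)/643⌋ − ⌊(34·232+546)/643⌋ = ⌊8666/643⌋ − ⌊8434/643⌋ = 13 − 13 = 0
n=35: ⌊(36·232+546)/643⌋ − ⌊(35·232+546)/643⌋ = ⌊8898/643⌋ − ⌊8666/643⌋ = 13 − 13 = 0
n=36: ⌊(37·232+546)/643⌋ − ⌊(36·232+546)/643⌋ = ⌊9130/643⌋ − ⌊8898/643⌋ = 14 − 13 = 1
n=37: ⌊(38·232+546)/643⌋ − ⌊(37·232+546)/643⌋ = ⌊9362/643⌋ − ⌊9130/643⌋ = 14 − 14 = 0
n=38: ⌊(39·232+546)/643⌋ − ⌊(38·232+546)/643⌋ = ⌊9594/643⌋ − ⌊9362/643⌋ = 14 − 14 = 0
n=39: ⌊(40·232+546)/643⌋ − ⌊(39·232+546)/643⌋ = ⌊9826/643⌋ − ⌊9594/643⌋ = 15 − 14 = 1
n=40: ⌊(41·232+546)/643⌋ − ⌊(40·232+546)/643⌋ = ⌊10058/643⌋ − ⌊9826/643⌋ = 15 − 15 = 0
n=41: ⌊(42·232+546)/643⌋ − ⌊(41·232+546)/643⌋ = ⌊10290/643⌋ − ⌊10058/643⌋ = 16 − 15 = 1
n=42: ⌊(43·232+546)/643⌋ − ⌊(42·232+546)/643⌋ = ⌊10522/643⌋ − ⌊10290/643⌋ = 16 − 16 = 0
n=43: ⌊(44·232+546)/643⌋ − ⌊(43·232+546)/643⌋ = ⌊10754/643⌋ − ⌊10522/643⌋ = 16 − 16 = 0
n=44: ⌊(45·232+546)/643⌋ − ⌊(44·232+546)/643⌋ = ⌊10986/643⌋ − ⌊10754/643⌋ = 17 − 16 = 1
n=45: ⌊(46·232+546)/643⌋ − ⌊(45·232+546)/643⌋ = ⌊11218/643⌋ − ⌊10986/643⌋ = 17 − 17 = 0
n=46: ⌊(47·232+546)/643⌋ − ⌊(46·232+546)/643⌋ = ⌊11450/643⌋ − ⌊11218/643⌋ = 17 − 17 = 0
n=47: ⌊(48·232+546)/643⌋ − ⌊(47·232+546)/643⌋ = ⌊11682/643⌋ − ⌊11450/643⌋ = 18 − 17 = 1
n=48: ⌊(49·232+546)/643⌋ − ⌊(48·232+546)/643⌋ = ⌊11914/643⌋ − ⌊11682/643⌋ = 18 − 18 = 0
n=49: ⌊(50·232+546)/643⌋ − ⌊(49·232+546)/643⌋ = ⌊12146/643⌋ − ⌊11914/643⌋ = 18 − 18 = 0
n=50: ⌊(51·232+546)/643⌋ − ⌊(50·232+546)/643⌋ = ⌊12378/643⌋ − ⌊12146/643⌋ = 19 − 18 = 1
n=51: ⌊(52·232+546)/643⌋ − ⌊(51·232+546)/643⌋ = ⌊12610/643⌋ − ⌊12378/643⌋ = 19 − 19 = 0
n=52: ⌊(53·232+546)/643⌋ − ⌊(52·232+546)/643⌋ = ⌊12842/643⌋ − ⌊12610/643⌋ = 19 − 19 = 0
n=53: ⌊(54·232+546)/643⌋ − ⌊(53·232+546)/643⌋ = ⌊13074/643⌋ − ⌊12842/643⌋ = 20 − 19 = 1
n=54: ⌊(55·232+546)/643⌋ − ⌊(54·232+546)/643⌋ = ⌊13306/643⌋ − ⌊13074/643⌋ = 20 − 20 = 0
n=55: ⌊(56·232+546)/643⌋ − ⌊(55·232+546)/643⌋ = ⌊13538/643⌋ − ⌊13306/643⌋ = 21 − 20 = 1
n=56: ⌊(57·232+546)/643⌋ − ⌊(56·232+546)/643⌋ = ⌊13770/643⌋ − ⌊13538/643⌋ = 21 − 21 = 0
n=57: ⌊(58·232+546)/643⌋ − ⌊(57·232+546)/643⌋ = ⌊14002/643⌋ − ⌊13770/643⌋ = 21 − 21 = 0
n=58: ⌊(59·232+546)/643⌋ − ⌊(58·232+546)/643⌋ = ⌊14234/643⌋ − ⌊14002/643⌋ = 22 − 21 = 1
n=59: ⌊(60·232+546)/643⌋ − ⌊(59·232+546)/643⌋ = ⌊14466/643⌋ − ⌊14234/643⌋ = 22 − 22 = 0
n=60: ⌊(61·232+546)/643⌋ − ⌊(60·232+546)/643⌋ = ⌊14698/643⌋ − ⌊14466/643⌋ = 22 − 22 = 0
n=61: ⌊(62·232+546)/643⌋ − ⌊(61·232+546)/643⌋ = ⌊14930/643⌋ − ⌊14698/643⌋ = 23 − 22 = 1
n=62: ⌊(63·232+546)/643⌋ − ⌊(62·232+546)/643⌋ = ⌊15162/643⌋ − ⌊14930/643⌋ = 23 − 23 = 0
n=63: ⌊(64·232+546)/643⌋ − ⌊(63·232+546)/643⌋ = ⌊15394/643⌋ − ⌊15162/643⌋ = 23 − 23 = 0
n=64: ⌊(65·232+546)/643⌋ − ⌊(64·232+546)/643⌋ = ⌊15626/643⌋ − ⌊15394/643⌋ = 24 − 23 = 1
n=65: ⌊(66·232+546)/643⌋ − ⌊(65·232+546)/643⌋ = ⌊15858/643⌋ − ⌊15626/643⌋ = 24 − 24 = 0
n=66: ⌊(67·232+546)/643⌋ − ⌊(66·232+546)/643⌋ = ⌊16090/643⌋ − ⌊15858/643⌋ = 25 − 24 = 1
n=67: ⌊(68·232+546)/643⌋ − ⌊(67·232+546)/643⌋ = ⌊16322/643⌋ − ⌊16090/643⌋ = 25 − 25 = 0
n=68: ⌊(69·232+546)/643⌋ − ⌊(68·232+546)/643⌋ = ⌊16554/643⌋ − ⌊16322/643⌋ = 25 − 25 = 0
n=69: ⌊(70·232+546)/643⌋ − ⌊(69·232+546)/643⌋ = ⌊16786/643⌋ − ⌊16554/643⌋ = 26 − 25 = 1
n=70: ⌊(71·232+546)/643⌋ − ⌊(70·232+546)/643⌋ = ⌊17018/643⌋ − ⌊16786/643⌋ = 26 − 26 = 0
n=71: ⌊(72·232+546)/643⌋ − ⌊(71·232+546)/643⌋ = ⌊17250/643⌋ − ⌊17018/643⌋ = 26 − 26 = 0
n=72: ⌊(73·232+546)/643⌋ − ⌊(72·232+546)/643⌋ = ⌊17482/643⌋ − ⌊17250/643⌋ = 27 − 26 = 1
n=73: ⌊(74·232+546)/643⌋ − ⌊(73·232+546)/643⌋ = ⌊17714/643⌋ − ⌊17482/643⌋ = 27 − 27 = 0
n=74: ⌊(75·232+546)/643⌋ − ⌊(74·232+546)/643⌋ = ⌊17946/643⌋ − ⌊17714/643⌋ = 27 − 27 = 0
n=75: ⌊(76·232+546)/643⌋ − ⌊(75·232+546)/643⌋ = ⌊18178/643⌋ − ⌊17946/643⌋ = 28 − 27 = 1
n=76: ⌊(77·232+546)/643⌋ − ⌊(76·232+546)/643⌋ = ⌊18410/643⌋ − ⌊18178/643⌋ = 28 − 28 = 0
n=77: ⌊(78·232+546)/643⌋ − ⌊(77·232+546)/643⌋ = ⌊18642/643⌋ − ⌊18410/643⌋ = 28 − 28 = 0
n=78: ⌊(79·232+546)/643⌋ − ⌊(78·232+546)/643⌋ = ⌊18874/643⌋ − ⌊18642/643⌋ = 29 − 28 = 1
n=79: ⌊(80·232+546)/643⌋ − ⌊(79·232+546)/643⌋ = ⌊19106/643⌋ − ⌊18874/643⌋ = 29 − 29 = 0
n=80: ⌊(81·232+546)/643⌋ − ⌊(80·232+546)/643⌋ = ⌊19338/643⌋ − ⌊19106/643⌋ = 30 − 29 = 1
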